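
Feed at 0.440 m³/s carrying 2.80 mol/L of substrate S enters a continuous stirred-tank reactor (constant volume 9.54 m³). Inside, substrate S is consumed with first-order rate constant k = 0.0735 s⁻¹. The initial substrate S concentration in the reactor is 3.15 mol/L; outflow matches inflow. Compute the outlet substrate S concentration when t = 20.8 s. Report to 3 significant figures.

Species balance: V dC/dt = Q C_in − Q C − k V C.
dC/dt = (Q/V) C_in − (Q/V + k) C; effective rate a = Q/V + k = 0.046122 + 0.0735 = 0.11962 s⁻¹.
C_ss = Q C_in/(Q + kV) = 1.0796 mol/L; C(t) = C_ss + (C₀ − C_ss) e^(−a t).
C(20.8) = 1.0796 + (2.0704)·e^(−0.11962·20.8) = 1.0796 + (2.0704)·0.083065 = 1.2516 mol/L.

1.25 mol/L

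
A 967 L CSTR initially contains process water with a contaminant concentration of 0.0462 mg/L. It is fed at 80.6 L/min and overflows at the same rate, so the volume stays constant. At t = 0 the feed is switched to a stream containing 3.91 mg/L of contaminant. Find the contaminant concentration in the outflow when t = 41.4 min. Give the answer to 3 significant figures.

Accumulation = in − out for the solute gives V dC/dt = Q(C_in − C).
So dC/dt = (C_in − C)/τ with τ = V/Q = 967/80.6 = 11.998 min.
Integrating: C(t) = C_in + (C₀ − C_in) e^(−t/τ).
C(41.4) = 3.91 + (0.0462 − 3.91)·e^(−41.4/11.998) = 3.91 + (-3.8638)·0.031723 = 3.7874 mg/L.

3.79 mg/L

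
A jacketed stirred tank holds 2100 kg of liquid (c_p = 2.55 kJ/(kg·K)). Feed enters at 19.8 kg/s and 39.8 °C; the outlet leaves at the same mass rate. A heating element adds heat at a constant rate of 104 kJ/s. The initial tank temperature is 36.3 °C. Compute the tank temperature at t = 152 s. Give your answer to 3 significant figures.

First-law balance (no shaft work): M c_p dT/dt = ṁ c_p (T_in − T) + 104.
τ = M/ṁ = 106.06 s; T_ss = T_in + Q̇/(ṁ c_p) = 39.8 + 104/(19.8·2.55) = 41.860 °C.
T approaches T_ss exponentially: T(t) = T_ss + (T₀ − T_ss) e^(−t/τ).
T(152) = 41.860 + (-5.5598)·e^(−152/106.06) = 41.860 + (-5.5598)·0.23856 = 40.533 °C.

40.5 °C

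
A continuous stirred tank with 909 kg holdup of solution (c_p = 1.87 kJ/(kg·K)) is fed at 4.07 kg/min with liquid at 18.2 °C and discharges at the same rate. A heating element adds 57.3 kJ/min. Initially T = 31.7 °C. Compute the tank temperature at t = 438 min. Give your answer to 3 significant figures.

M c_p dT/dt = ṁ c_p (T_in − T) + Q̇.
τ = M/ṁ = 223.34 min; T_ss = T_in + Q̇/(ṁ c_p) = 18.2 + 57.3/(4.07·1.87) = 25.729 °C.
This is linear first-order; T(t) = T_ss + (T₀ − T_ss) e^(−t/τ).
T(438) = 25.729 + (5.9713)·e^(−438/223.34) = 25.729 + (5.9713)·0.14070 = 26.569 °C.

26.6 °C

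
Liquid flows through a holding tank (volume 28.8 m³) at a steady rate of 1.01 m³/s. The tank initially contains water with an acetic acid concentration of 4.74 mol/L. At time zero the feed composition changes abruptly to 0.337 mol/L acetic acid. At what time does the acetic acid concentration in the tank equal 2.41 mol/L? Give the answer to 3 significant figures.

21.5 s

Transient balance on the dissolved component: V dC/dt = Q(C_in − C), so τ = V/Q = 28.515 s.
C(t) = C_in + (C₀ − C_in) e^(−t/τ). Set C = 2.41 and solve for t:
e^(−t/τ) = (C − C_in)/(C₀ − C_in) = (2.41 − 0.337)/(4.74 − 0.337) = 0.47082
t = −τ ln(…) = 28.515 × 0.75329 = 21.480 s.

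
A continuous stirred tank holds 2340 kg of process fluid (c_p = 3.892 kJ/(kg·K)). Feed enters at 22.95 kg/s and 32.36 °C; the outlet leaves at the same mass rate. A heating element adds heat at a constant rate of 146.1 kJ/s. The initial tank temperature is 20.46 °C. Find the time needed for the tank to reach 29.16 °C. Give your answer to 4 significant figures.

104.9 s

M c_p dT/dt = ṁ c_p (T_in − T) + Q̇.
τ = M/ṁ = 101.961 s; T_ss = T_in + Q̇/(ṁ c_p) = 33.9957 °C.
T(t) = T_ss + (T₀ − T_ss) e^(−t/τ). Set T = 29.16:
e^(−t/τ) = (29.16 − 33.9957)/(20.46 − 33.9957) = 0.357254
t = −101.961 · ln(0.357254) = 104.949 s.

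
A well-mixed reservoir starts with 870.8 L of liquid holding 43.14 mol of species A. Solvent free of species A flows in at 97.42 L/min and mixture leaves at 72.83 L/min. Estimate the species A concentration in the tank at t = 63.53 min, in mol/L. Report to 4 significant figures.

Let m(t) be the amount of species A. Volume: V(t) = V₀ + (Q_in − Q_out) t = 870.8 + 24.5900 t; V(63.53) = 2433.00 L.
Species balance (pure solvent in): dm/dt = −Q_out · m/V(t).
dm/m = −Q_out dt/(V₀ + 24.5900 t); integrating gives ln(m/m₀) = −(Q_out/(Q_in−Q_out)) ln(V/V₀).
m = m₀ (V₀/V)^(Q_out/(Q_in−Q_out)) = 43.14 × (870.8/2433.00)^(2.96177) = 2.05715 mol.
C = m/V = 2.05715/2433.00 = 0.000845518 mol/L.

0.0008455 mol/L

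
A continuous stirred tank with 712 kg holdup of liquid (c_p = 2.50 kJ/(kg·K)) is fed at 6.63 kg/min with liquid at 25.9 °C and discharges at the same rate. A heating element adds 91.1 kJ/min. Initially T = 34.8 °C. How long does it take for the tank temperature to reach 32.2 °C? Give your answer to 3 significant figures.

M c_p dT/dt = ṁ c_p (T_in − T) + Q̇.
τ = M/ṁ = 107.39 min; T_ss = T_in + Q̇/(ṁ c_p) = 31.396 °C.
T(t) = T_ss + (T₀ − T_ss) e^(−t/τ). Set T = 32.2:
e^(−t/τ) = (32.2 − 31.396)/(34.8 − 31.396) = 0.23614
t = −107.39 · ln(0.23614) = 155.00 min.

155 min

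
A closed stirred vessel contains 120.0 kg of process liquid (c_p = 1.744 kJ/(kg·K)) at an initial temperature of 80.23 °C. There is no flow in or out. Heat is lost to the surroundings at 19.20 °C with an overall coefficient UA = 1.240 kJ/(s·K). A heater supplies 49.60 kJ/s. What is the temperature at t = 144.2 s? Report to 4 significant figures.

Lumped-capacitance energy balance: M c_p dT/dt = UA(T_amb − T) + Q̇.
dT/dt = (T_ss − T)/τ with T_ss = T_amb + Q̇/UA = 19.20 + 49.60/1.240 = 59.2000 °C, τ = M c_p/UA = 120.0·1.744/1.240 = 168.774 s.
Integrating: T(t) = T_ss + (T₀ − T_ss) e^(−t/τ).
T(144.2) = 59.2000 + (21.0300)·0.425540 = 68.1491 °C.

68.15 °C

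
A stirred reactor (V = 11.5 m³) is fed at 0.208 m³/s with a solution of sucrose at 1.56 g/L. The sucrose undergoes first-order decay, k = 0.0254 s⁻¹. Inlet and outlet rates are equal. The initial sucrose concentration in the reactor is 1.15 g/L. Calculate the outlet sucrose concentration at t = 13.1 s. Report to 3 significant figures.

0.932 g/L

V dC/dt = Q(C_in − C) − k V C.
This is linear with rate a = Q/V + k = 0.043487 s⁻¹.
C_ss = Q C_in/(Q + kV) = 0.64883 g/L; C(t) = C_ss + (C₀ − C_ss) e^(−a t).
C(13.1) = 0.64883 + (0.50117)·e^(−0.043487·13.1) = 0.64883 + (0.50117)·0.56571 = 0.93235 g/L.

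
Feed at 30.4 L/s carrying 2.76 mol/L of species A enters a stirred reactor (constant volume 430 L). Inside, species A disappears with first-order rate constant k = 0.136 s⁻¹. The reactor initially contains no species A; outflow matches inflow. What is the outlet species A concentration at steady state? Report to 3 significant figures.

Accumulation = in − out − consumed: V dC/dt = Q C_in − Q C − k V C.
At steady state: 0 = Q C_in − (Q + kV) C_ss, so C_ss = Q C_in/(Q + kV).
C_ss = 30.4·2.76/(30.4 + 0.136·430) = 83.904/88.880 = 0.94401 mol/L.

0.944 mol/L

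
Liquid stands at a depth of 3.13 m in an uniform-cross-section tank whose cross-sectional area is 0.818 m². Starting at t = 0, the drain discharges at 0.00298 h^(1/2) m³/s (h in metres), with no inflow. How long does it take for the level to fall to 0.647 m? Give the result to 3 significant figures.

530 s

With no inflow, A dh/dt = −0.00298 √h.
Separate and integrate: 2(√h − √h₀) = −(0.00298/A) t.
t = 2A(√h₀ − √h)/0.00298 = 2·0.818·(√3.13 − √0.647)/0.00298
  = 1.6360 × (1.7692 − 0.80436) / 0.00298 = 529.68 s.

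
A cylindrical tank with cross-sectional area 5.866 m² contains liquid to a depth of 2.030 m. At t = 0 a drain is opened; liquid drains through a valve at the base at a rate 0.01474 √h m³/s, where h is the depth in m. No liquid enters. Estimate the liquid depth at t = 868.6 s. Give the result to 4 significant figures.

With no inflow, A dh/dt = −0.01474 √h.
Separate and integrate: 2(√h − √h₀) = −(0.01474/A) t.
√h = √2.030 − 0.01474·868.6/(2·5.866) = 1.42478 − 1.09130 = 0.333478.
h = 0.333478² = 0.111208 m.

0.1112 m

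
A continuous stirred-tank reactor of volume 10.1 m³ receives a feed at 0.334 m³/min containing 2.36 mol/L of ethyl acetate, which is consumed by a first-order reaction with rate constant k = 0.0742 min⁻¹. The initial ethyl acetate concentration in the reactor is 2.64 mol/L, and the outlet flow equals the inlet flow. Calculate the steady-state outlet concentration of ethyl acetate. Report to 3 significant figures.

0.728 mol/L

Accumulation = in − out − consumed: V dC/dt = Q C_in − Q C − k V C.
At steady state: 0 = Q C_in − (Q + kV) C_ss, so C_ss = Q C_in/(Q + kV).
C_ss = 0.334·2.36/(0.334 + 0.0742·10.1) = 0.78824/1.0834 = 0.72755 mol/L.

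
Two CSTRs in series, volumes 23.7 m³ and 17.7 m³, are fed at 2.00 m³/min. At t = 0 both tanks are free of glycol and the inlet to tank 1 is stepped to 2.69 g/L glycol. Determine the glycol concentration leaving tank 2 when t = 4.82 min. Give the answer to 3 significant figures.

Time constants: τᵢ = Vᵢ/Q for each well-mixed tank.
τ₁ = 23.7/2.00 = 11.850 min; τ₂ = 17.7/2.00 = 8.8500 min.
Solving the cascade with C₁(0)=C₂(0)=0 gives C₂(t) = C_in[1 − (τ₁ e^(−t/τ₁) − τ₂ e^(−t/τ₂))/(τ₁ − τ₂)].
At t = 4.82: e^(−t/τ₁) = 0.66581, e^(−t/τ₂) = 0.58005.
C₂ = 2.69·[1 − (11.850·0.66581 − 8.8500·0.58005)/(3.0000)] = 2.69·0.081212 = 0.21846 g/L.

0.218 g/L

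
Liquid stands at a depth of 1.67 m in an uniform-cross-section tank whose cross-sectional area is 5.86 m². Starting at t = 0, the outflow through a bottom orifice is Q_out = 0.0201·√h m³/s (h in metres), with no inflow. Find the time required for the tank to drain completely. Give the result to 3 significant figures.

754 s

Accumulation of liquid (constant cross-section A): A dh/dt = −0.0201 √h.
∫ h^(−1/2) dh = −(0.0201/A) ∫ dt, giving 2√h = 2√h₀ − (0.0201/A) t.
Tank is empty when √h = 0: t_empty = 2A√h₀/0.0201.
t_empty = 2·5.86·√1.67/0.0201 = 11.720·1.2923/0.0201 = 753.51 s.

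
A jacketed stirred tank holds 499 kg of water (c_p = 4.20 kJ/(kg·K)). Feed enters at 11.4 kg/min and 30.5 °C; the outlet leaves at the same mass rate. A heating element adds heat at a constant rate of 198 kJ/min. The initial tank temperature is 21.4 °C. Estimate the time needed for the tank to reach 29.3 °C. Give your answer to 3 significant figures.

39.8 min

Unsteady energy balance on the tank contents: M c_p dT/dt = ṁ c_p (T_in − T) + 198.
τ = M/ṁ = 43.772 min; T_ss = T_in + Q̇/(ṁ c_p) = 34.635 °C.
T(t) = T_ss + (T₀ − T_ss) e^(−t/τ). Set T = 29.3:
e^(−t/τ) = (29.3 − 34.635)/(21.4 − 34.635) = 0.40311
t = −43.772 · ln(0.40311) = 39.768 min.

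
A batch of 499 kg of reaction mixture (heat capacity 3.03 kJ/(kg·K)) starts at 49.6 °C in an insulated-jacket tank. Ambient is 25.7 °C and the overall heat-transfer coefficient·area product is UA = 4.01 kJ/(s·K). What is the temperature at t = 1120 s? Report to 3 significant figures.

26.9 °C

Lumped-capacitance energy balance: M c_p dT/dt = UA(T_amb − T).
dT/dt = (T_ss − T)/τ with T_ss = T_amb = 25.700 °C, τ = M c_p/UA = 499·3.03/4.01 = 377.05 s.
Integrating: T(t) = T_ss + (T₀ − T_ss) e^(−t/τ).
T(1120) = 25.700 + (23.900)·0.051281 = 26.926 °C.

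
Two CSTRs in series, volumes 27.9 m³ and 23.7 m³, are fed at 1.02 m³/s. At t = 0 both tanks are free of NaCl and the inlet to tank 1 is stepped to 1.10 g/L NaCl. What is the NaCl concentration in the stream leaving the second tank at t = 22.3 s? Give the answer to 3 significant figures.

Each tank obeys Vᵢ dCᵢ/dt = Q(Cᵢ₋₁ − Cᵢ), so τᵢ = Vᵢ/Q.
τ₁ = 27.9/1.02 = 27.353 s; τ₂ = 23.7/1.02 = 23.235 s.
Solving the cascade with C₁(0)=C₂(0)=0 gives C₂(t) = C_in[1 − (τ₁ e^(−t/τ₁) − τ₂ e^(−t/τ₂))/(τ₁ − τ₂)].
At t = 22.3: e^(−t/τ₁) = 0.44252, e^(−t/τ₂) = 0.38299.
C₂ = 1.10·[1 − (27.353·0.44252 − 23.235·0.38299)/(4.1176)] = 1.10·0.22156 = 0.24371 g/L.

0.244 g/L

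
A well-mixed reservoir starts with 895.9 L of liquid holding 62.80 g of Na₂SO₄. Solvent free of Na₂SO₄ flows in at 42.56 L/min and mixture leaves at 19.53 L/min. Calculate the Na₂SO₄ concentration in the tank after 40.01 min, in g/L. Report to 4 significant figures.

0.01897 g/L

Total volume: dV/dt = Q_in − Q_out = 23.0300 L/min, so V(t) = 895.9 + 23.0300 t and V(40.01) = 1817.33 L.
Solute balance: dm/dt = 0 − Q_out C = −Q_out m/V(t).
dm/m = −Q_out dt/(V₀ + 23.0300 t); integrating gives ln(m/m₀) = −(Q_out/(Q_in−Q_out)) ln(V/V₀).
m = m₀ (V₀/V)^(Q_out/(Q_in−Q_out)) = 62.80 × (895.9/1817.33)^(0.848024) = 34.4721 g.
C = m/V = 34.4721/1817.33 = 0.0189686 g/L.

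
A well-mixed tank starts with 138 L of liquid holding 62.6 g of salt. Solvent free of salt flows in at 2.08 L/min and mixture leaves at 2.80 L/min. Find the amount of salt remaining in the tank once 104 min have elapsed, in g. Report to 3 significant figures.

2.99 g

Total volume: dV/dt = Q_in − Q_out = -0.72000 L/min, so V(t) = 138 − 0.72000 t and V(104) = 63.120 L.
No salt enters, so dm/dt = −Q_out · (m/V).
dm/m = −Q_out dt/(V₀ − 0.72000 t); integrating gives ln(m/m₀) = −(Q_out/(Q_in−Q_out)) ln(V/V₀).
m = m₀ (V₀/V)^(Q_out/(Q_in−Q_out)) = 62.6 × (138/63.120)^(-3.8889) = 2.9886 g.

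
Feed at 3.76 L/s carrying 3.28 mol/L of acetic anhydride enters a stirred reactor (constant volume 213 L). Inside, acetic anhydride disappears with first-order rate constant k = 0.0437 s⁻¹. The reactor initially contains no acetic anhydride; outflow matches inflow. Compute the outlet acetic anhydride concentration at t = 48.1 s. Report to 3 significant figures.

0.894 mol/L

Accumulation = in − out − consumed: V dC/dt = Q C_in − Q C − k V C.
dC/dt = (Q/V) C_in − (Q/V + k) C; effective rate a = Q/V + k = 0.017653 + 0.0437 = 0.061353 s⁻¹.
C_ss = Q C_in/(Q + kV) = 0.94373 mol/L; C(t) = C_ss + (C₀ − C_ss) e^(−a t).
C(48.1) = 0.94373 + (-0.94373)·e^(−0.061353·48.1) = 0.94373 + (-0.94373)·0.052284 = 0.89439 mol/L.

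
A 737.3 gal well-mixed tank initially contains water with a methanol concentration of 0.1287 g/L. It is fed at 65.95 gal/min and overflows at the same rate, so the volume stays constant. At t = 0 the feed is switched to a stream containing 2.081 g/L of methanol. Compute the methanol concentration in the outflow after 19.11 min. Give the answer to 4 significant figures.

Unsteady species balance (constant V, well mixed): V dC/dt = Q(C_in − C).
Time constant τ = V/Q = 737.3/65.95 = 11.1797 min.
C approaches C_in exponentially: C(t) = C_in + (C₀ − C_in) e^(−t/τ).
C(19.11) = 2.081 + (0.1287 − 2.081)·e^(−19.11/11.1797) = 2.081 + (-1.95230)·0.180983 = 1.72767 g/L.

1.728 g/L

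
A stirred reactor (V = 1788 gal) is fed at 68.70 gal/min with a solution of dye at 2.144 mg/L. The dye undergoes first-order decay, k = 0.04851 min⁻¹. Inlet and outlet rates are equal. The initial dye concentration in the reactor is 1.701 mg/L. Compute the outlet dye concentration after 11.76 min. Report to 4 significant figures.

1.219 mg/L

Accumulation = in − out − consumed: V dC/dt = Q C_in − Q C − k V C.
This is linear with rate a = Q/V + k = 0.0869328 min⁻¹.
C_ss = Q C_in/(Q + kV) = 0.947611 mg/L; C(t) = C_ss + (C₀ − C_ss) e^(−a t).
C(11.76) = 0.947611 + (0.753389)·e^(−0.0869328·11.76) = 0.947611 + (0.753389)·0.359756 = 1.21865 mg/L.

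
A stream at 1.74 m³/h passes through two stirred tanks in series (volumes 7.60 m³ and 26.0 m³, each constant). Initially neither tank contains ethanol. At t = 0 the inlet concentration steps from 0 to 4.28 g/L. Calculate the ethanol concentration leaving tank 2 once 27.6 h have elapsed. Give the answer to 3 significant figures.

Time constants: τᵢ = Vᵢ/Q for each well-mixed tank.
τ₁ = 7.60/1.74 = 4.3678 h; τ₂ = 26.0/1.74 = 14.943 h.
Solving the cascade with C₁(0)=C₂(0)=0 gives C₂(t) = C_in[1 − (τ₁ e^(−t/τ₁) − τ₂ e^(−t/τ₂))/(τ₁ − τ₂)].
At t = 27.6: e^(−t/τ₁) = 0.0018018, e^(−t/τ₂) = 0.15770.
C₂ = 4.28·[1 − (4.3678·0.0018018 − 14.943·0.15770)/(-10.575)] = 4.28·0.77791 = 3.3295 g/L.

3.33 g/L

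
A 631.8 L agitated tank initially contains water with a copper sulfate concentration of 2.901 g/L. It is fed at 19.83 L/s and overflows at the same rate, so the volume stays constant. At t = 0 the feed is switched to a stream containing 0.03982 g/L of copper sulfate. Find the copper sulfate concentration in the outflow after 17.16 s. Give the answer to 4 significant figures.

1.710 g/L

Mass balance on the solute (V constant): V dC/dt = Q(C_in − C).
Rewrite as dC/dt + C/τ = C_in/τ, τ = V/Q = 31.8608 s.
This is linear first-order; C(t) = C_in + (C₀ − C_in) e^(−t/τ).
C(17.16) = 0.03982 + (2.901 − 0.03982)·e^(−17.16/31.8608) = 0.03982 + (2.86118)·0.583569 = 1.70952 g/L.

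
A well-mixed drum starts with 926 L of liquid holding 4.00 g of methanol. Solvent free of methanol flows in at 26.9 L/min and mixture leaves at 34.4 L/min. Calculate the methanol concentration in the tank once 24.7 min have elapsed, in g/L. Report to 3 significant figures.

0.00194 g/L

Let m(t) be the amount of methanol. Volume: V(t) = V₀ + (Q_in − Q_out) t = 926 − 7.5000 t; V(24.7) = 740.75 L.
Species balance (pure solvent in): dm/dt = −Q_out · m/V(t).
dm/m = −Q_out dt/(V₀ − 7.5000 t); integrating gives ln(m/m₀) = −(Q_out/(Q_in−Q_out)) ln(V/V₀).
m = m₀ (V₀/V)^(Q_out/(Q_in−Q_out)) = 4.00 × (926/740.75)^(-4.5867) = 1.4369 g.
C = m/V = 1.4369/740.75 = 0.0019398 g/L.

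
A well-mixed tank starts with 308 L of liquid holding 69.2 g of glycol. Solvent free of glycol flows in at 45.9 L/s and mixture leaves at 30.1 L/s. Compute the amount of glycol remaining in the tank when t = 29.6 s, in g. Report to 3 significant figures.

Let m(t) be the amount of glycol. Volume: V(t) = V₀ + (Q_in − Q_out) t = 308 + 15.800 t; V(29.6) = 775.68 L.
No glycol enters, so dm/dt = −Q_out · (m/V).
dm/m = −Q_out dt/(V₀ + 15.800 t); integrating gives ln(m/m₀) = −(Q_out/(Q_in−Q_out)) ln(V/V₀).
m = m₀ (V₀/V)^(Q_out/(Q_in−Q_out)) = 69.2 × (308/775.68)^(1.9051) = 11.910 g.

11.9 g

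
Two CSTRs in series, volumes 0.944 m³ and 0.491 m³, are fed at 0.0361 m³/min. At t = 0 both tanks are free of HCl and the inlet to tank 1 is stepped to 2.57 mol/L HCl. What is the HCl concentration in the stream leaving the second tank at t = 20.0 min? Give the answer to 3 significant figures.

0.718 mol/L

Each tank obeys Vᵢ dCᵢ/dt = Q(Cᵢ₋₁ − Cᵢ), so τᵢ = Vᵢ/Q.
τ₁ = 0.944/0.0361 = 26.150 min; τ₂ = 0.491/0.0361 = 13.601 min.
Solving the cascade with C₁(0)=C₂(0)=0 gives C₂(t) = C_in[1 − (τ₁ e^(−t/τ₁) − τ₂ e^(−t/τ₂))/(τ₁ − τ₂)].
At t = 20.0: e^(−t/τ₁) = 0.46541, e^(−t/τ₂) = 0.22982.
C₂ = 2.57·[1 − (26.150·0.46541 − 13.601·0.22982)/(12.548)] = 2.57·0.27923 = 0.71762 mol/L.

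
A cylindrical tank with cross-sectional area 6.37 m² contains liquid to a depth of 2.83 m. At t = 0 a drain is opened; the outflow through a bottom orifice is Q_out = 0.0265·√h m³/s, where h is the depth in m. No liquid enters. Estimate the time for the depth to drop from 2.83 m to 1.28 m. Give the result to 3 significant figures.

265 s

With no inflow, A dh/dt = −0.0265 √h.
∫ h^(−1/2) dh = −(0.0265/A) ∫ dt, giving 2√h = 2√h₀ − (0.0265/A) t.
t = 2A(√h₀ − √h)/0.0265 = 2·6.37·(√2.83 − √1.28)/0.0265
  = 12.740 × (1.6823 − 1.1314) / 0.0265 = 264.84 s.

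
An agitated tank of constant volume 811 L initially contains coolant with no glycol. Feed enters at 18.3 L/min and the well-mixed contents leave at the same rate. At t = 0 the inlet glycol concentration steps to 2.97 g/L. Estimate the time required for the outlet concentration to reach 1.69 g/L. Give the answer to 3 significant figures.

37.3 min

Species balance: V dC/dt = Q(C_in − C) ⇒ τ = V/Q = 44.317 min.
C(t) = C_in + (C₀ − C_in) e^(−t/τ). Set C = 1.69 and solve for t:
e^(−t/τ) = (C − C_in)/(C₀ − C_in) = (1.69 − 2.97)/(0 − 2.97) = 0.43098
t = −τ ln(…) = 44.317 × 0.84170 = 37.302 min.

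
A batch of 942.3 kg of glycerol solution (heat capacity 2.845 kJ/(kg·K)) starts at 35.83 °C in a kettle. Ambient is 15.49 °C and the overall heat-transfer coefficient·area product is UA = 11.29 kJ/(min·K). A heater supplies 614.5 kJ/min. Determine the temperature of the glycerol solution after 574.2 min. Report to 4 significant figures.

66.88 °C

First-law balance (no shaft work): M c_p dT/dt = −UA(T − T_amb) + Q̇.
dT/dt = (T_ss − T)/τ with T_ss = T_amb + Q̇/UA = 15.49 + 614.5/11.29 = 69.9187 °C, τ = M c_p/UA = 942.3·2.845/11.29 = 237.453 min.
Solution: T(t) = T_ss + (T₀ − T_ss) e^(−t/τ).
T(574.2) = 69.9187 + (-34.0887)·0.0890851 = 66.8819 °C.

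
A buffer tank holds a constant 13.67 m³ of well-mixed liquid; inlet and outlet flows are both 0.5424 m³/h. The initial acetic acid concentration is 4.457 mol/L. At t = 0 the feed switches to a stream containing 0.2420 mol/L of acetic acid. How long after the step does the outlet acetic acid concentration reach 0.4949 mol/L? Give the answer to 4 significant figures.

Accumulation = in − out for the solute gives V dC/dt = Q(C_in − C), so τ = V/Q = 25.2028 h.
C(t) = C_in + (C₀ − C_in) e^(−t/τ). Set C = 0.4949 and solve for t:
e^(−t/τ) = (C − C_in)/(C₀ − C_in) = (0.4949 − 0.2420)/(4.457 − 0.2420) = 0.0600000
t = −τ ln(…) = 25.2028 × 2.81341 = 70.9058 h.

70.91 h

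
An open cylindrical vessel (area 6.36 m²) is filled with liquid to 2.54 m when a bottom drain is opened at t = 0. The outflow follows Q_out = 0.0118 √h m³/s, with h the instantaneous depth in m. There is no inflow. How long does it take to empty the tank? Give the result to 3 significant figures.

1720 s

With no inflow, A dh/dt = −0.0118 √h.
This is separable: 2 d(√h)/dt = −0.0118/A, so √h = √h₀ − (0.0118/(2A)) t.
Set h = 0: 2√h₀ = (0.0118/A) t_empty ⇒ t_empty = 2A√h₀/0.0118.
t_empty = 2·6.36·√2.54/0.0118 = 12.720·1.5937/0.0118 = 1718.0 s.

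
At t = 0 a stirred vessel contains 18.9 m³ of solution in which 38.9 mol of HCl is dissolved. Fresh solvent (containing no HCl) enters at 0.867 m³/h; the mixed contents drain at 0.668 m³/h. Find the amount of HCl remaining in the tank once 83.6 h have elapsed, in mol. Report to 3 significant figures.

Let m(t) be the amount of HCl. Volume: V(t) = V₀ + (Q_in − Q_out) t = 18.9 + 0.19900 t; V(83.6) = 35.536 m³.
Solute balance: dm/dt = 0 − Q_out C = −Q_out m/V(t).
dm/m = −Q_out dt/(V₀ + 0.19900 t); integrating gives ln(m/m₀) = −(Q_out/(Q_in−Q_out)) ln(V/V₀).
m = m₀ (V₀/V)^(Q_out/(Q_in−Q_out)) = 38.9 × (18.9/35.536)^(3.3568) = 4.6718 mol.

4.67 mol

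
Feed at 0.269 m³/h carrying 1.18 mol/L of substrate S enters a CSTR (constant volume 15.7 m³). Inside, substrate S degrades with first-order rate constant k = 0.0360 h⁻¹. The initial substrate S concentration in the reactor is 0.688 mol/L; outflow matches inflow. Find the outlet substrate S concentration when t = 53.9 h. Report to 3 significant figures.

0.398 mol/L

Species balance: V dC/dt = Q C_in − Q C − k V C.
This is linear with rate a = Q/V + k = 0.053134 h⁻¹.
C_ss = Q C_in/(Q + kV) = 0.38051 mol/L; C(t) = C_ss + (C₀ − C_ss) e^(−a t).
C(53.9) = 0.38051 + (0.30749)·e^(−0.053134·53.9) = 0.38051 + (0.30749)·0.057045 = 0.39805 mol/L.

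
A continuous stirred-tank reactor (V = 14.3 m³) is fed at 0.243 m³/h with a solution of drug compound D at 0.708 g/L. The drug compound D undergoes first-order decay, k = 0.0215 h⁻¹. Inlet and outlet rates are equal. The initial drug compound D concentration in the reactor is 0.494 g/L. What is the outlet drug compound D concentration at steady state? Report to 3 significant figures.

V dC/dt = Q(C_in − C) − k V C.
Steady state (dC/dt = 0): C_ss = Q C_in/(Q + kV) = C_in/(1 + kV/Q).
C_ss = 0.243·0.708/(0.243 + 0.0215·14.3) = 0.17204/0.55045 = 0.31255 g/L.

0.313 g/L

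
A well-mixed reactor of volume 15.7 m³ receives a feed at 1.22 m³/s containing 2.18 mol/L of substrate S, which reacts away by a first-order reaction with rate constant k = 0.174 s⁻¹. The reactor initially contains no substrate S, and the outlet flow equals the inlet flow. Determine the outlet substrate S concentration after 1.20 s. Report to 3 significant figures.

0.175 mol/L

Species balance: V dC/dt = Q C_in − Q C − k V C.
dC/dt = (Q/V) C_in − (Q/V + k) C; effective rate a = Q/V + k = 0.077707 + 0.174 = 0.25171 s⁻¹.
C_ss = Q C_in/(Q + kV) = 0.67301 mol/L; C(t) = C_ss + (C₀ − C_ss) e^(−a t).
C(1.20) = 0.67301 + (-0.67301)·e^(−0.25171·1.20) = 0.67301 + (-0.67301)·0.73930 = 0.17545 mol/L.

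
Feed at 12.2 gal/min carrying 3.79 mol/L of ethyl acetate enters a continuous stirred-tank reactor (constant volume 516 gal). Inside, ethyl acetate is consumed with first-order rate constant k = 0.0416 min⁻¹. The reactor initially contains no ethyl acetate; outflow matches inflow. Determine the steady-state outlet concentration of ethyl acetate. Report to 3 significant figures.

1.37 mol/L

Accumulation = in − out − consumed: V dC/dt = Q C_in − Q C − k V C.
Steady state (dC/dt = 0): C_ss = Q C_in/(Q + kV) = C_in/(1 + kV/Q).
C_ss = 12.2·3.79/(12.2 + 0.0416·516) = 46.238/33.666 = 1.3734 mol/L.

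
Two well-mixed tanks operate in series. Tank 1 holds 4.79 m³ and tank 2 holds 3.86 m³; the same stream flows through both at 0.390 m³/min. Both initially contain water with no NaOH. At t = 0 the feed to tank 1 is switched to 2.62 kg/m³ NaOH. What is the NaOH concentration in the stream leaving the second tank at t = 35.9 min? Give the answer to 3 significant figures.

Time constants: τᵢ = Vᵢ/Q for each well-mixed tank.
τ₁ = 4.79/0.390 = 12.282 min; τ₂ = 3.86/0.390 = 9.8974 min.
Tank 1: C₁ = C_in(1 − e^(−t/τ₁)). Tank 2 (τ₁ ≠ τ₂): C₂ = C_in[1 − (τ₁ e^(−t/τ₁) − τ₂ e^(−t/τ₂))/(τ₁ − τ₂)].
At t = 35.9: e^(−t/τ₁) = 0.053774, e^(−t/τ₂) = 0.026590.
C₂ = 2.62·[1 − (12.282·0.053774 − 9.8974·0.026590)/(2.3846)] = 2.62·0.83340 = 2.1835 kg/m³.

2.18 kg/m³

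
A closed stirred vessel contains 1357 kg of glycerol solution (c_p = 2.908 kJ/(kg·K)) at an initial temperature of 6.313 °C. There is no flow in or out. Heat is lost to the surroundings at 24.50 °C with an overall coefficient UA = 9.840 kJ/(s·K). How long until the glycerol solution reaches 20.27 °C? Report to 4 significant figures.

584.9 s

Unsteady energy balance on the tank contents: M c_p dT/dt = −UA(T − T_amb).
τ = M c_p/UA = 401.032 s; T_ss = T_amb = 24.5000 °C.
T(t) = T_ss + (T₀ − T_ss)e^(−t/τ); set T = 20.27:
t = −τ ln[(T − T_ss)/(T₀ − T_ss)] = −401.032 · ln(0.232584) = 584.907 s.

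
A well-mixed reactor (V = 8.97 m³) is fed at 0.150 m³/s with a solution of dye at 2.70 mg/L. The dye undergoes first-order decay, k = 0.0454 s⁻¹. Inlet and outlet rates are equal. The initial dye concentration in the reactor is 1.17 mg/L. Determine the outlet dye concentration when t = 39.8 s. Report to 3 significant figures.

0.764 mg/L

Accumulation = in − out − consumed: V dC/dt = Q C_in − Q C − k V C.
This is linear with rate a = Q/V + k = 0.062122 s⁻¹.
C_ss = Q C_in/(Q + kV) = 0.72680 mg/L; C(t) = C_ss + (C₀ − C_ss) e^(−a t).
C(39.8) = 0.72680 + (0.44320)·e^(−0.062122·39.8) = 0.72680 + (0.44320)·0.084376 = 0.76419 mg/L.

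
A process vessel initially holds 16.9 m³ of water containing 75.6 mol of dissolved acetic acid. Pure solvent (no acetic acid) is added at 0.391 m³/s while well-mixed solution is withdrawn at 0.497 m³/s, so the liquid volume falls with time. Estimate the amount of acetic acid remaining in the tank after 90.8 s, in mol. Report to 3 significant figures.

Total volume: dV/dt = Q_in − Q_out = -0.10600 m³/s, so V(t) = 16.9 − 0.10600 t and V(90.8) = 7.2752 m³.
Species balance (pure solvent in): dm/dt = −Q_out · m/V(t).
Separate: dm/m = −Q_out dt/V(t) ⇒ ln(m/m₀) = −(Q_out/(Q_in−Q_out)) ln(V/V₀).
m = m₀ (V₀/V)^(Q_out/(Q_in−Q_out)) = 75.6 × (16.9/7.2752)^(-4.6887) = 1.4530 mol.

1.45 mol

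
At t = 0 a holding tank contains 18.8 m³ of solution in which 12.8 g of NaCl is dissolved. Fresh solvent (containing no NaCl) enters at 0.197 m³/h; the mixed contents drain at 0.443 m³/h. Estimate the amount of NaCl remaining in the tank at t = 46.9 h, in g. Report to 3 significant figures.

Let m(t) be the amount of NaCl. Volume: V(t) = V₀ + (Q_in − Q_out) t = 18.8 − 0.24600 t; V(46.9) = 7.2626 m³.
Solute balance: dm/dt = 0 − Q_out C = −Q_out m/V(t).
dm/m = −Q_out dt/(V₀ − 0.24600 t); integrating gives ln(m/m₀) = −(Q_out/(Q_in−Q_out)) ln(V/V₀).
m = m₀ (V₀/V)^(Q_out/(Q_in−Q_out)) = 12.8 × (18.8/7.2626)^(-1.8008) = 2.3086 g.

2.31 g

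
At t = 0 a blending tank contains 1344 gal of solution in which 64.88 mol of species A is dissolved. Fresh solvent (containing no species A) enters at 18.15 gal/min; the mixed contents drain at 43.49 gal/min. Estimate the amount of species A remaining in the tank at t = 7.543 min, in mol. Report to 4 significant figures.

Total volume: dV/dt = Q_in − Q_out = -25.3400 gal/min, so V(t) = 1344 − 25.3400 t and V(7.543) = 1152.86 gal.
No species A enters, so dm/dt = −Q_out · (m/V).
dm/m = −Q_out dt/(V₀ − 25.3400 t); integrating gives ln(m/m₀) = −(Q_out/(Q_in−Q_out)) ln(V/V₀).
m = m₀ (V₀/V)^(Q_out/(Q_in−Q_out)) = 64.88 × (1344/1152.86)^(-1.71626) = 49.8620 mol.

49.86 mol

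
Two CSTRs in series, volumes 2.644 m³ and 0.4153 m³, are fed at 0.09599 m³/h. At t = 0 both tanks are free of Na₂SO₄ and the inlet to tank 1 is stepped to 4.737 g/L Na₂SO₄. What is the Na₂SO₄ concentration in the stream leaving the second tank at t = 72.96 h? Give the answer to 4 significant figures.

Species balance on tank i: dCᵢ/dt = (Cᵢ₋₁ − Cᵢ)/τᵢ with τᵢ = Vᵢ/Q.
τ₁ = 2.644/0.09599 = 27.5445 h; τ₂ = 0.4153/0.09599 = 4.32649 h.
Solving the cascade with C₁(0)=C₂(0)=0 gives C₂(t) = C_in[1 − (τ₁ e^(−t/τ₁) − τ₂ e^(−t/τ₂))/(τ₁ − τ₂)].
At t = 72.96: e^(−t/τ₁) = 0.0707360, e^(−t/τ₂) = 4.74521e-08.
C₂ = 4.737·[1 − (27.5445·0.0707360 − 4.32649·4.74521e-08)/(23.2180)] = 4.737·0.916083 = 4.33949 g/L.

4.339 g/L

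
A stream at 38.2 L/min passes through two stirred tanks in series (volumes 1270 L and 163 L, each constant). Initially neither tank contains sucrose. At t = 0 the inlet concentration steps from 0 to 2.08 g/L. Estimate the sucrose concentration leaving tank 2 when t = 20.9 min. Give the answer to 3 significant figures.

0.810 g/L

Each tank obeys Vᵢ dCᵢ/dt = Q(Cᵢ₋₁ − Cᵢ), so τᵢ = Vᵢ/Q.
τ₁ = 1270/38.2 = 33.246 min; τ₂ = 163/38.2 = 4.2670 min.
Solving the cascade with C₁(0)=C₂(0)=0 gives C₂(t) = C_in[1 − (τ₁ e^(−t/τ₁) − τ₂ e^(−t/τ₂))/(τ₁ − τ₂)].
At t = 20.9: e^(−t/τ₁) = 0.53331, e^(−t/τ₂) = 0.0074612.
C₂ = 2.08·[1 − (33.246·0.53331 − 4.2670·0.0074612)/(28.979)] = 2.08·0.38926 = 0.80966 g/L.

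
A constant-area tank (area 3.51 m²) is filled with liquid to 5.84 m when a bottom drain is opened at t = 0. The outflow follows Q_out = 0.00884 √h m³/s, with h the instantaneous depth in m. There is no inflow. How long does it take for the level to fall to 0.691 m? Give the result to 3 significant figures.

Accumulation of liquid (constant cross-section A): A dh/dt = −0.00884 √h.
This is separable: 2 d(√h)/dt = −0.00884/A, so √h = √h₀ − (0.00884/(2A)) t.
t = 2A(√h₀ − √h)/0.00884 = 2·3.51·(√5.84 − √0.691)/0.00884
  = 7.0200 × (2.4166 − 0.83126) / 0.00884 = 1259.0 s.

1260 s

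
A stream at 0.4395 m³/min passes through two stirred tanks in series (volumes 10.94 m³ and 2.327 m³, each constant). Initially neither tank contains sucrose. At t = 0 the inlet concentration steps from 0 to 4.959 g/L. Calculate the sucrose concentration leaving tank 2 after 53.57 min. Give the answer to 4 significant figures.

Species balance on tank i: dCᵢ/dt = (Cᵢ₋₁ − Cᵢ)/τᵢ with τᵢ = Vᵢ/Q.
τ₁ = 10.94/0.4395 = 24.8919 min; τ₂ = 2.327/0.4395 = 5.29465 min.
Tank 1: C₁ = C_in(1 − e^(−t/τ₁)). Tank 2 (τ₁ ≠ τ₂): C₂ = C_in[1 − (τ₁ e^(−t/τ₁) − τ₂ e^(−t/τ₂))/(τ₁ − τ₂)].
At t = 53.57: e^(−t/τ₁) = 0.116239, e^(−t/τ₂) = 4.03566e-05.
C₂ = 4.959·[1 − (24.8919·0.116239 − 5.29465·4.03566e-05)/(19.5973)] = 4.959·0.852367 = 4.22689 g/L.

4.227 g/L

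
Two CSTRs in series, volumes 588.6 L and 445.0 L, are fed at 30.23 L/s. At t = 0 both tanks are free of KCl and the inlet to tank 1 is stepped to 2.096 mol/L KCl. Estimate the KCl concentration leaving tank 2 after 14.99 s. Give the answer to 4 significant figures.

0.4638 mol/L

Time constants: τᵢ = Vᵢ/Q for each well-mixed tank.
τ₁ = 588.6/30.23 = 19.4707 s; τ₂ = 445.0/30.23 = 14.7205 s.
Tank 1: C₁ = C_in(1 − e^(−t/τ₁)). Tank 2 (τ₁ ≠ τ₂): C₂ = C_in[1 − (τ₁ e^(−t/τ₁) − τ₂ e^(−t/τ₂))/(τ₁ − τ₂)].
At t = 14.99: e^(−t/τ₁) = 0.463072, e^(−t/τ₂) = 0.361205.
C₂ = 2.096·[1 − (19.4707·0.463072 − 14.7205·0.361205)/(4.75025)] = 2.096·0.221256 = 0.463753 mol/L.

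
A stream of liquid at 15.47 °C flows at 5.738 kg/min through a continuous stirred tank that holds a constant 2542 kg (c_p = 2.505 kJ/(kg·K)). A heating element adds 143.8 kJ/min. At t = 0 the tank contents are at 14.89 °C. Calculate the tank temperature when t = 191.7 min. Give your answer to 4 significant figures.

M c_p dT/dt = ṁ c_p (T_in − T) + Q̇.
Rearrange: dT/dt = (T_ss − T)/τ with τ = M/ṁ = 443.012 min and T_ss = T_in + Q̇/(ṁ c_p) = 25.4744 °C.
T approaches T_ss exponentially: T(t) = T_ss + (T₀ − T_ss) e^(−t/τ).
T(191.7) = 25.4744 + (-10.5844)·e^(−191.7/443.012) = 25.4744 + (-10.5844)·0.648742 = 18.6079 °C.

18.61 °C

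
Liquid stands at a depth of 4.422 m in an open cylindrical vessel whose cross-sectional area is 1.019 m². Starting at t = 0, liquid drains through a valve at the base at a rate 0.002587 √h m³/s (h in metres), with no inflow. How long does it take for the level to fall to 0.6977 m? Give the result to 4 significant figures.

With no inflow, A dh/dt = −0.002587 √h.
∫ h^(−1/2) dh = −(0.002587/A) ∫ dt, giving 2√h = 2√h₀ − (0.002587/A) t.
t = 2A(√h₀ − √h)/0.002587 = 2·1.019·(√4.422 − √0.6977)/0.002587
  = 2.03800 × (2.10286 − 0.835284) / 0.002587 = 998.573 s.

998.6 s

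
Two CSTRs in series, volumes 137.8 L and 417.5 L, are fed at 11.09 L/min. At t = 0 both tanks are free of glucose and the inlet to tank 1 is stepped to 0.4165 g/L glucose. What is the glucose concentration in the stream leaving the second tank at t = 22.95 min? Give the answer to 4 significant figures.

Species balance on tank i: dCᵢ/dt = (Cᵢ₋₁ − Cᵢ)/τᵢ with τᵢ = Vᵢ/Q.
τ₁ = 137.8/11.09 = 12.4256 min; τ₂ = 417.5/11.09 = 37.6465 min.
Solving the cascade with C₁(0)=C₂(0)=0 gives C₂(t) = C_in[1 − (τ₁ e^(−t/τ₁) − τ₂ e^(−t/τ₂))/(τ₁ − τ₂)].
At t = 22.95: e^(−t/τ₁) = 0.157711, e^(−t/τ₂) = 0.543558.
C₂ = 0.4165·[1 − (12.4256·0.157711 − 37.6465·0.543558)/(-25.2209)] = 0.4165·0.266346 = 0.110933 g/L.

0.1109 g/L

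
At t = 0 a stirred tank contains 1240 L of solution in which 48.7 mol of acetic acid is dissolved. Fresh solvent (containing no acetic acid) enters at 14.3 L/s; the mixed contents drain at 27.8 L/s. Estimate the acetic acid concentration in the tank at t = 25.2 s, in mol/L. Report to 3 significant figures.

Total volume: dV/dt = Q_in − Q_out = -13.500 L/s, so V(t) = 1240 − 13.500 t and V(25.2) = 899.80 L.
Solute balance: dm/dt = 0 − Q_out C = −Q_out m/V(t).
dm/m = −Q_out dt/(V₀ − 13.500 t); integrating gives ln(m/m₀) = −(Q_out/(Q_in−Q_out)) ln(V/V₀).
m = m₀ (V₀/V)^(Q_out/(Q_in−Q_out)) = 48.7 × (1240/899.80)^(-2.0593) = 25.161 mol.
C = m/V = 25.161/899.80 = 0.027963 mol/L.

0.0280 mol/L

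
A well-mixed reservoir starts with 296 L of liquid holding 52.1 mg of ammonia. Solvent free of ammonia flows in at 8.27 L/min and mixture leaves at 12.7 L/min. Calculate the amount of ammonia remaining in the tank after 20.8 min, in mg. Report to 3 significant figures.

17.9 mg

Total volume: dV/dt = Q_in − Q_out = -4.4300 L/min, so V(t) = 296 − 4.4300 t and V(20.8) = 203.86 L.
Species balance (pure solvent in): dm/dt = −Q_out · m/V(t).
Separate: dm/m = −Q_out dt/V(t) ⇒ ln(m/m₀) = −(Q_out/(Q_in−Q_out)) ln(V/V₀).
m = m₀ (V₀/V)^(Q_out/(Q_in−Q_out)) = 52.1 × (296/203.86)^(-2.8668) = 17.886 mg.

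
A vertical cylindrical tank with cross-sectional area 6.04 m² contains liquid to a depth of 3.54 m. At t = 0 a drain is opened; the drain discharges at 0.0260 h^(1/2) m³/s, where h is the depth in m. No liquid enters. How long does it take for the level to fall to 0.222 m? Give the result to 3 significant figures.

655 s

With no inflow, A dh/dt = −0.0260 √h.
Separate and integrate: 2(√h − √h₀) = −(0.0260/A) t.
t = 2A(√h₀ − √h)/0.0260 = 2·6.04·(√3.54 − √0.222)/0.0260
  = 12.080 × (1.8815 − 0.47117) / 0.0260 = 655.26 s.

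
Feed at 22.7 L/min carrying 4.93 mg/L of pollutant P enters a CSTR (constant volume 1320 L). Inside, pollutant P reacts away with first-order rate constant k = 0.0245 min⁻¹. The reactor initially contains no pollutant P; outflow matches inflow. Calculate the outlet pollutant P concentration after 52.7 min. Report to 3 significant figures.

V dC/dt = Q(C_in − C) − k V C.
This is linear with rate a = Q/V + k = 0.041697 min⁻¹.
C_ss = Q C_in/(Q + kV) = 2.0333 mg/L; C(t) = C_ss + (C₀ − C_ss) e^(−a t).
C(52.7) = 2.0333 + (-2.0333)·e^(−0.041697·52.7) = 2.0333 + (-2.0333)·0.11109 = 1.8074 mg/L.

1.81 mg/L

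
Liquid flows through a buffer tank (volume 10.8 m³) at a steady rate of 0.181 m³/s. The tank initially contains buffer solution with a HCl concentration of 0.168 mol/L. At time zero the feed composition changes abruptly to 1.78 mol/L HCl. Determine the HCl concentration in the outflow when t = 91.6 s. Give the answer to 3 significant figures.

1.43 mol/L

Species balance on the tank: V dC/dt = Q(C_in − C).
Time constant τ = V/Q = 10.8/0.181 = 59.669 s.
Solution: C(t) = C_in + (C₀ − C_in) e^(−t/τ).
C(91.6) = 1.78 + (0.168 − 1.78)·e^(−91.6/59.669) = 1.78 + (-1.6120)·0.21542 = 1.4327 mol/L.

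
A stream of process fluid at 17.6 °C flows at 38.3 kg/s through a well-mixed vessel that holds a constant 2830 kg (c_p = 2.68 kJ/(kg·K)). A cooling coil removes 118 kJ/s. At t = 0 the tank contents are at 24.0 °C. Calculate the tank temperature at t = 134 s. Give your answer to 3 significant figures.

17.7 °C

M c_p dT/dt = ṁ c_p (T_in − T) − Q̇.
Rearrange: dT/dt = (T_ss − T)/τ with τ = M/ṁ = 73.890 s and T_ss = T_in − Q̇/(ṁ c_p) = 16.450 °C.
Solution: T(t) = T_ss + (T₀ − T_ss) e^(−t/τ).
T(134) = 16.450 + (7.5496)·e^(−134/73.890) = 16.450 + (7.5496)·0.16308 = 17.682 °C.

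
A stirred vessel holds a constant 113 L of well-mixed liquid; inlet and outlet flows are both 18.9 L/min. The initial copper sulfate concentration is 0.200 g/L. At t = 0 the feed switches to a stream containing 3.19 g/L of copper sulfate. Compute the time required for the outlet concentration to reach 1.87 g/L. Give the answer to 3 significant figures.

Species balance: V dC/dt = Q(C_in − C) ⇒ τ = V/Q = 5.9788 min.
C(t) = C_in + (C₀ − C_in) e^(−t/τ). Set C = 1.87 and solve for t:
e^(−t/τ) = (C − C_in)/(C₀ − C_in) = (1.87 − 3.19)/(0.200 − 3.19) = 0.44147
t = −τ ln(…) = 5.9788 × 0.81764 = 4.8885 min.

4.89 min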